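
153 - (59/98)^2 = 1465931/9604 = 152.64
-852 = -852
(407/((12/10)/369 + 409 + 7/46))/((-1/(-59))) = 679327770/11575007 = 58.69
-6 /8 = -3 /4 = -0.75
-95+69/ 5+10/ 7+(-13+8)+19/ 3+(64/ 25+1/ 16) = -636851/ 8400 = -75.82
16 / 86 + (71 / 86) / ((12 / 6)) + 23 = 4059 / 172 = 23.60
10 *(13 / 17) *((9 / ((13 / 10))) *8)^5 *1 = 3985108512.84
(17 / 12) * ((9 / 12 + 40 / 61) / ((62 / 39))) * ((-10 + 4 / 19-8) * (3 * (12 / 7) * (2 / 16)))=-16470909 / 1149728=-14.33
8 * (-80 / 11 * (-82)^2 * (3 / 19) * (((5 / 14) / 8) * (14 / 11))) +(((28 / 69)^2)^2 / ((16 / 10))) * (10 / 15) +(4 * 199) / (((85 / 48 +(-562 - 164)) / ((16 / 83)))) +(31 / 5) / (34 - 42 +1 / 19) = -1195611814812612625340477 / 340564112357449898115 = -3510.68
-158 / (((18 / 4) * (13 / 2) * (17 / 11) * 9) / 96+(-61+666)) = -222464 / 857807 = -0.26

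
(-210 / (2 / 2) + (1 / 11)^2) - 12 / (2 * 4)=-211.49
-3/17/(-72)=1/408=0.00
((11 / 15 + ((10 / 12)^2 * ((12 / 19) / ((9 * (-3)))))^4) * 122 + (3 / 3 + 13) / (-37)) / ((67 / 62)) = 5732427269096772116 / 69534607961631195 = 82.44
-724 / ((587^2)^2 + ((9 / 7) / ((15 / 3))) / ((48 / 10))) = -0.00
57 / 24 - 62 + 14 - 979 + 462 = -4501 / 8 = -562.62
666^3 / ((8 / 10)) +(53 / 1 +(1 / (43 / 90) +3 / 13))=206416577756 / 559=369260425.32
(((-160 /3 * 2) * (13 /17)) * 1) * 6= -8320 /17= -489.41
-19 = -19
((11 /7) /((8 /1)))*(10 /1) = 55 /28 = 1.96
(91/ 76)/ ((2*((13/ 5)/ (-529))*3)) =-18515/ 456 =-40.60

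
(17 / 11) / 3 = 17 / 33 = 0.52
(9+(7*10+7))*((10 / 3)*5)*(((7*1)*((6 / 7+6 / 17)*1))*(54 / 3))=3715200 / 17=218541.18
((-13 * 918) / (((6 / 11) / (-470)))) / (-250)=-1028313 / 25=-41132.52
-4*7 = -28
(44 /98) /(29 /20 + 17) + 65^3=4965495065 /18081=274625.02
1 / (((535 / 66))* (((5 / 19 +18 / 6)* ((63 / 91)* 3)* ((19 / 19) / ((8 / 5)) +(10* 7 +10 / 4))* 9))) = 1672 / 60452325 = 0.00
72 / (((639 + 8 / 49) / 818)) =2885904 / 31319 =92.15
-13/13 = -1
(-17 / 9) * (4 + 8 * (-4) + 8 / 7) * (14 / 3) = 6392 / 27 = 236.74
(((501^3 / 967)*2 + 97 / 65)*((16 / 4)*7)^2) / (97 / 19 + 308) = 243516663886384 / 373924395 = 651245.73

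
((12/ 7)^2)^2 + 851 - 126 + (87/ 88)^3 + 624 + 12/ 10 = 11124642895747/ 8181071360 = 1359.80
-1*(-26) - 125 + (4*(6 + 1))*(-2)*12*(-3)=1917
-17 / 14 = -1.21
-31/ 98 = -0.32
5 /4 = 1.25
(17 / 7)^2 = 289 / 49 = 5.90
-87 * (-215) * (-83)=-1552515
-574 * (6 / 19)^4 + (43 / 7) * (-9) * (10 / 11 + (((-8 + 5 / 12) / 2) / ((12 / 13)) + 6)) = -51566731081 / 321110944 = -160.59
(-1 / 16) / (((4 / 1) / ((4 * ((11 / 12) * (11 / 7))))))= -121 / 1344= -0.09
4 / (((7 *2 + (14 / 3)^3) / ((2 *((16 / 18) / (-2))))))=-48 / 1561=-0.03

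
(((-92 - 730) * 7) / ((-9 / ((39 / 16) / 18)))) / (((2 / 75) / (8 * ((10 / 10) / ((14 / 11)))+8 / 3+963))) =3155554.77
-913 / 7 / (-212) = 913 / 1484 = 0.62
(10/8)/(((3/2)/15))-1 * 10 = 5/2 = 2.50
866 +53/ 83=71931/ 83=866.64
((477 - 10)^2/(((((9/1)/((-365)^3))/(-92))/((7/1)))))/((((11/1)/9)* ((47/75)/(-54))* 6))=-8916849807688853.97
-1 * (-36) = 36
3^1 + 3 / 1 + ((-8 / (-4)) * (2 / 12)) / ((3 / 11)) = 65 / 9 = 7.22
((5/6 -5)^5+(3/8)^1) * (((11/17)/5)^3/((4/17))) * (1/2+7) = -44962511/518400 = -86.73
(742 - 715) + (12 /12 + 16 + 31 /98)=4343 /98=44.32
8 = 8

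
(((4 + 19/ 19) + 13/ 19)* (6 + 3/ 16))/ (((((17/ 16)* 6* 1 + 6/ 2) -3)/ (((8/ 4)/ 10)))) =1782/ 1615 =1.10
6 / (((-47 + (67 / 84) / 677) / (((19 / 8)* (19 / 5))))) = -15397011 / 13363645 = -1.15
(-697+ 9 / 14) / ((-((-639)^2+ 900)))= 9749 / 5729094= 0.00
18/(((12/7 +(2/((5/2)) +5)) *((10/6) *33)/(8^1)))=1008/2893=0.35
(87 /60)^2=841 /400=2.10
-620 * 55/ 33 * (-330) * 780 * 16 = 4255680000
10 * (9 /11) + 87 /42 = 1579 /154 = 10.25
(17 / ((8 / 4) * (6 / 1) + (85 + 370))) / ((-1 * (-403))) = 17 / 188201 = 0.00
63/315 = 1/5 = 0.20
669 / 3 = 223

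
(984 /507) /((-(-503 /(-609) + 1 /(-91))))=-49938 /20969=-2.38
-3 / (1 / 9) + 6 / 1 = -21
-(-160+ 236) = -76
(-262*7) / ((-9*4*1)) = 50.94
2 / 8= 1 / 4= 0.25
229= 229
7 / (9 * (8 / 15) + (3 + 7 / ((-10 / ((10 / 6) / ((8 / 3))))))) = 0.95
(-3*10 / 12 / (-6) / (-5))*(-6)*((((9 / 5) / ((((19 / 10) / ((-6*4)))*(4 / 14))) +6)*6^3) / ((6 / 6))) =-150984 / 19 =-7946.53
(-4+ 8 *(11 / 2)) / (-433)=-40 / 433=-0.09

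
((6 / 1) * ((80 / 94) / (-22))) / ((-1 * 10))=0.02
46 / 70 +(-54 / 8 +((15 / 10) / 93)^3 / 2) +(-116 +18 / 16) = -2018101887 / 16682960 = -120.97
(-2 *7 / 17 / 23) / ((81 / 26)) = -364 / 31671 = -0.01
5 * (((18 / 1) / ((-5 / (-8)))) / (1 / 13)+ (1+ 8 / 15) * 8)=5800 / 3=1933.33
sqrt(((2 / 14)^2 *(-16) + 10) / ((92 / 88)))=2 *sqrt(59961) / 161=3.04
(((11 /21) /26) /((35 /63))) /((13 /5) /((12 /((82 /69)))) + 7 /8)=27324 /853307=0.03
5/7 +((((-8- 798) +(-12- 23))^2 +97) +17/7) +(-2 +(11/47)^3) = 514095582559/726761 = 707379.16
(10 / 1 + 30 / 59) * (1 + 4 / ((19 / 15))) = 48980 / 1121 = 43.69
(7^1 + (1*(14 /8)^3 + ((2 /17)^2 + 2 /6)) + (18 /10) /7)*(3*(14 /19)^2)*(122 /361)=10750377029 /1506510760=7.14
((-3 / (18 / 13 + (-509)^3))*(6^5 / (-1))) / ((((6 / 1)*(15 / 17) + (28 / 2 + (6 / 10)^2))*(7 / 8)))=-1031097600 / 100239113271689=-0.00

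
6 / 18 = 1 / 3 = 0.33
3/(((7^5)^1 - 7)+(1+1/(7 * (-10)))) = 70/392023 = 0.00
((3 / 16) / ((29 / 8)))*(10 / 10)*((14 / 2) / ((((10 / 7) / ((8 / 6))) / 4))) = 196 / 145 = 1.35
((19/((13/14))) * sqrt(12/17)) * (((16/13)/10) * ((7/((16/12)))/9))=7448 * sqrt(51)/43095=1.23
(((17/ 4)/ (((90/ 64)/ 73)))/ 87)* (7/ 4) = 17374/ 3915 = 4.44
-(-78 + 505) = -427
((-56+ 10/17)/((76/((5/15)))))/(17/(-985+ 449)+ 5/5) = -42076/167637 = -0.25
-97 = -97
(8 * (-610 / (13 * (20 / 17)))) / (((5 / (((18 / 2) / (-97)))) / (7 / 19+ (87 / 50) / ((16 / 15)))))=56735307 / 4791800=11.84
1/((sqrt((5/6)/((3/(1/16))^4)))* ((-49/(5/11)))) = -2304* sqrt(30)/539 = -23.41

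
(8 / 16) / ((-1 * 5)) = -0.10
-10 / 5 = -2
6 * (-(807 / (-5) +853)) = -20748 / 5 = -4149.60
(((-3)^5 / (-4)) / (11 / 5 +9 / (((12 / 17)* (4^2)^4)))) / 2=39813120 / 2883839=13.81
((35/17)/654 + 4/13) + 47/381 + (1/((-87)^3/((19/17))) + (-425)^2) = 727761622918485403/4029120406818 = 180625.43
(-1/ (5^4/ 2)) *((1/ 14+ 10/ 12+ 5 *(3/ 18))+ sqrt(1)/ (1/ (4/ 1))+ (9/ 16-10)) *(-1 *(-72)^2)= -268488/ 4375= -61.37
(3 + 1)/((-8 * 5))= -1/10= -0.10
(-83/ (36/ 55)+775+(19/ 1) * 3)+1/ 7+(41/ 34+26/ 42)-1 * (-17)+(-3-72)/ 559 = 1733870549/ 2394756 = 724.03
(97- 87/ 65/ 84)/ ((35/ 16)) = 706044/ 15925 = 44.34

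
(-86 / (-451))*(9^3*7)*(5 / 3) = 731430 / 451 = 1621.80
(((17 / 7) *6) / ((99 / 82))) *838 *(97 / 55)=226625368 / 12705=17837.49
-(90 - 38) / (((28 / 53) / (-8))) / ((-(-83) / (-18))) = -99216 / 581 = -170.77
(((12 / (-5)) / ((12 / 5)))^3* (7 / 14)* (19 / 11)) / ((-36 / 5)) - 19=-18.88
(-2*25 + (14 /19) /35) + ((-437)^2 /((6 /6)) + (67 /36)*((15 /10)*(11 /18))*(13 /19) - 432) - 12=7817142769 /41040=190476.19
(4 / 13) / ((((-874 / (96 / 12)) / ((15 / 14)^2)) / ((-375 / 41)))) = 337500 / 11413129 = 0.03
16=16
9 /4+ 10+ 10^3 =4049 /4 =1012.25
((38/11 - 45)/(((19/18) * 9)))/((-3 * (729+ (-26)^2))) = 914/880935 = 0.00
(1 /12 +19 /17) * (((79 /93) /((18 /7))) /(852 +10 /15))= 135485 /291182256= 0.00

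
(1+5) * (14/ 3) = 28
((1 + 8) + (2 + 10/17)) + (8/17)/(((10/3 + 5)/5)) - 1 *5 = 584/85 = 6.87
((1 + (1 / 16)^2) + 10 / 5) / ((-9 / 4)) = -769 / 576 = -1.34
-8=-8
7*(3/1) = 21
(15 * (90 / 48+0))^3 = 11390625 / 512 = 22247.31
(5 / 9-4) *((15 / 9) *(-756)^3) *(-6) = -14882797440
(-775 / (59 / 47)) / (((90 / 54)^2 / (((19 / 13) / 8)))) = -249147 / 6136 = -40.60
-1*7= -7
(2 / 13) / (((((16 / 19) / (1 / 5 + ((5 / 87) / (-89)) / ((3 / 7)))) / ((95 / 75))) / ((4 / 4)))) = 4161247 / 90593100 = 0.05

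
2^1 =2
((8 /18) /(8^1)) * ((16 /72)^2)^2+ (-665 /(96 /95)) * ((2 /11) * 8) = -1243473349 /1299078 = -957.20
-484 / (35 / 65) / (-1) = 6292 / 7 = 898.86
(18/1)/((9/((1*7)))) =14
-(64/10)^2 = -1024/25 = -40.96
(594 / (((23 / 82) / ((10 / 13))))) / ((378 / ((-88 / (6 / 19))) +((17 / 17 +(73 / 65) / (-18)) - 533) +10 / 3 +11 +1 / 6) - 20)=-9161974800 / 3030982021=-3.02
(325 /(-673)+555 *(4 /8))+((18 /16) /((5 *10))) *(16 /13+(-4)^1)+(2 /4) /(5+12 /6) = 1696591609 /6124300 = 277.03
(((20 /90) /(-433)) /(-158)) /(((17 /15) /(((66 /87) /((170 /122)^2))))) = 81862 /73105661085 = 0.00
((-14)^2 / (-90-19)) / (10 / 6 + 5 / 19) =-5586 / 5995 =-0.93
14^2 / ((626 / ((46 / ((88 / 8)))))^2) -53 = -628171513 / 11854249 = -52.99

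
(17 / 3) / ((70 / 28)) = 34 / 15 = 2.27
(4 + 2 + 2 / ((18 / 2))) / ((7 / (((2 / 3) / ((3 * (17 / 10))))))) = 160 / 1377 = 0.12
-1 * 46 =-46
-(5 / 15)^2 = -1 / 9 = -0.11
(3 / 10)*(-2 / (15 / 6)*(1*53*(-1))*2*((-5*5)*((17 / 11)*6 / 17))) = -3816 / 11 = -346.91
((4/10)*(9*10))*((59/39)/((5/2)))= 1416/65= 21.78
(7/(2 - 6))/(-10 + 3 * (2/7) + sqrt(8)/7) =7 * sqrt(2)/1168 + 14/73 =0.20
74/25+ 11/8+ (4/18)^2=71027/16200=4.38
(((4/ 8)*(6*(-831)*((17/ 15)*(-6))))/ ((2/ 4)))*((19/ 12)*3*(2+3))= 805239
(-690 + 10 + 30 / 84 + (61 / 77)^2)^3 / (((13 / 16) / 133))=-19836111738629919973986 / 387070134451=-51246815429.88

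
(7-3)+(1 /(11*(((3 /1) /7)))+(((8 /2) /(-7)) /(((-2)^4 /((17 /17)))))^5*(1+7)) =299030111 /70992768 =4.21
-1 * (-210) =210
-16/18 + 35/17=179/153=1.17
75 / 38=1.97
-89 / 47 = -1.89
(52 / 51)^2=2704 / 2601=1.04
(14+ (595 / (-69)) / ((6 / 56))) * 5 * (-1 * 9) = 68810 / 23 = 2991.74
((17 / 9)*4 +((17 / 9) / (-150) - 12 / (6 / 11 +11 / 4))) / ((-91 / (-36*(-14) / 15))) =-610988 / 424125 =-1.44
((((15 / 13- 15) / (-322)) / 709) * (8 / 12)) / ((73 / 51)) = 3060 / 108327401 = 0.00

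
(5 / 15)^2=1 / 9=0.11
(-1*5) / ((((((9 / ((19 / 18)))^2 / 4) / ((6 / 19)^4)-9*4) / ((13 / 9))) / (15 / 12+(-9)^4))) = -104996 / 3969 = -26.45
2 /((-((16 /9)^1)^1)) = -9 /8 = -1.12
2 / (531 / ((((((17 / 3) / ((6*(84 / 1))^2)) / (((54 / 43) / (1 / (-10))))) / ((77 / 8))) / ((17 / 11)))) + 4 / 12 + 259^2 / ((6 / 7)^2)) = -3096 / 6882912430697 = -0.00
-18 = -18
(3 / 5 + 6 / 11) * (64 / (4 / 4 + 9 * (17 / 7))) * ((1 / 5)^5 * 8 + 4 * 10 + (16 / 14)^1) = 113407056 / 859375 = 131.96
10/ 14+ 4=33/ 7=4.71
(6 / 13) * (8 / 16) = 3 / 13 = 0.23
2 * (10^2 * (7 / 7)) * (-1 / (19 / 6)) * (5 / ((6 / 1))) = -1000 / 19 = -52.63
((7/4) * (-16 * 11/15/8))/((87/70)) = -539/261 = -2.07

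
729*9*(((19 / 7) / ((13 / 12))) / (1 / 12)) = 17950896 / 91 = 197262.59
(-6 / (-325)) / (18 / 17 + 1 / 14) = 1428 / 87425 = 0.02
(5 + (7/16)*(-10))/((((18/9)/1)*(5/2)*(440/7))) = 7/3520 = 0.00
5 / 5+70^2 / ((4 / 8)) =9801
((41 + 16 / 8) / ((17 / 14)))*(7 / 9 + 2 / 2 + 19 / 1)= 6622 / 9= 735.78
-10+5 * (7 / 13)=-95 / 13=-7.31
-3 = -3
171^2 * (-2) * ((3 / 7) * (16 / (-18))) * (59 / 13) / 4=2300292 / 91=25277.93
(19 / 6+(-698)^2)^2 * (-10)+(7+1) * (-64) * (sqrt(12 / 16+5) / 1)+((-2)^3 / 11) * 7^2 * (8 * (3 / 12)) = -469994230051807 / 198 - 256 * sqrt(23) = -2373708233812.62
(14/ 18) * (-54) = -42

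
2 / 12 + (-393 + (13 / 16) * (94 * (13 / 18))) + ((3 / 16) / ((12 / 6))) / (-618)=-20033509 / 59328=-337.67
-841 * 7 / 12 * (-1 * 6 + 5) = 5887 / 12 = 490.58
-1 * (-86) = 86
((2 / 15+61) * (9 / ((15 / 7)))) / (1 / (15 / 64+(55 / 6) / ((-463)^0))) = 2317259 / 960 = 2413.81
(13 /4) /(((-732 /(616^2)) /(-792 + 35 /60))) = 732000269 /549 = 1333333.82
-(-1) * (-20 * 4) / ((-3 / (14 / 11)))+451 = 16003 / 33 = 484.94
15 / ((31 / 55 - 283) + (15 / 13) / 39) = -139425 / 2624971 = -0.05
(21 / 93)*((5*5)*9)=1575 / 31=50.81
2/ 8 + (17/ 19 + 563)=42875/ 76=564.14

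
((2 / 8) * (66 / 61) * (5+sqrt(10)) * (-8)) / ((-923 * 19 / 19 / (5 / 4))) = 165 * sqrt(10) / 56303+825 / 56303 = 0.02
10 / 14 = 5 / 7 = 0.71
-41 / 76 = -0.54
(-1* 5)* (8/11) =-40/11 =-3.64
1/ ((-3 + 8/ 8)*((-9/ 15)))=5/ 6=0.83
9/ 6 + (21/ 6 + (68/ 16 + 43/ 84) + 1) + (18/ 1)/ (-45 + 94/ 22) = 10.32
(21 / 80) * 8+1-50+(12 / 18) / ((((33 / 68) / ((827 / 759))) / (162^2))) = 1091922613 / 27830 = 39235.45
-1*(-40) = 40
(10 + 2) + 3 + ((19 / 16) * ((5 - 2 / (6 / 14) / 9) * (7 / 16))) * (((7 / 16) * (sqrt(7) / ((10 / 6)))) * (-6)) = 5.30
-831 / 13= -63.92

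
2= 2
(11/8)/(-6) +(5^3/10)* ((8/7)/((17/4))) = 17891/5712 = 3.13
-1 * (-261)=261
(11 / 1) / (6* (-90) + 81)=-11 / 459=-0.02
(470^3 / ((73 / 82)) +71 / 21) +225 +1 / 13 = 2324186230937 / 19929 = 116623324.35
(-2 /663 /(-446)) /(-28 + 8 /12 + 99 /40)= -40 /147011189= -0.00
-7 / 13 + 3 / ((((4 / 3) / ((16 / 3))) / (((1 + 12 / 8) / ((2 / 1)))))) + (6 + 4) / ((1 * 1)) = 318 / 13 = 24.46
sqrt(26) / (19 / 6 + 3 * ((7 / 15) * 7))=30 * sqrt(26) / 389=0.39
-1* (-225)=225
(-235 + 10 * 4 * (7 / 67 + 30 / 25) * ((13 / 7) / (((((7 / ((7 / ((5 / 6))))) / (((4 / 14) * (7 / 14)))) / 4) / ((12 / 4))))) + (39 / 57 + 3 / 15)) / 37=-10844339 / 11539745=-0.94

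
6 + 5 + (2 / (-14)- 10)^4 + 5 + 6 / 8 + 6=101865215 / 9604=10606.54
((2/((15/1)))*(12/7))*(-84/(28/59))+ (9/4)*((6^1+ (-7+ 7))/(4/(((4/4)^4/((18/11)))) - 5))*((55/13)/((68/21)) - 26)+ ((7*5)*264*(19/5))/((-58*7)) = -342.64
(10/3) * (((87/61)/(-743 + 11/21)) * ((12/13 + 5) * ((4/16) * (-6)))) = 703395/12364456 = 0.06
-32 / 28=-8 / 7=-1.14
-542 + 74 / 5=-2636 / 5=-527.20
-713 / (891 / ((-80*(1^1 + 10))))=57040 / 81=704.20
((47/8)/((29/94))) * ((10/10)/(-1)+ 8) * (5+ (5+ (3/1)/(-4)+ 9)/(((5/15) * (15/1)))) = 2365839/2320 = 1019.76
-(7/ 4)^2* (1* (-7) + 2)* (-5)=-1225/ 16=-76.56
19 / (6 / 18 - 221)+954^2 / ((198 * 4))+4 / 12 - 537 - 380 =2538326 / 10923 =232.38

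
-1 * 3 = -3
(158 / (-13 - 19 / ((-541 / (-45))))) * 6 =-128217 / 1972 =-65.02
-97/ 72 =-1.35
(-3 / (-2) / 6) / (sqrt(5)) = sqrt(5) / 20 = 0.11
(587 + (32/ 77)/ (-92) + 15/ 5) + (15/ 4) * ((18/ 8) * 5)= 17913537/ 28336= 632.18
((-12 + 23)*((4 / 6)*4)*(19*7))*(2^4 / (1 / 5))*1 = 936320 / 3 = 312106.67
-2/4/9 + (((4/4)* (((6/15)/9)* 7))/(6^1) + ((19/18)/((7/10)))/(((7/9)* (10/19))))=24343/6615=3.68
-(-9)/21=3/7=0.43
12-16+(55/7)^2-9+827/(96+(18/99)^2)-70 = -1029251/81340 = -12.65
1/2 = 0.50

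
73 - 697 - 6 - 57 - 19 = -706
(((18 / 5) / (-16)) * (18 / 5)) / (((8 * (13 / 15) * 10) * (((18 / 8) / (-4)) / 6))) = 81 / 650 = 0.12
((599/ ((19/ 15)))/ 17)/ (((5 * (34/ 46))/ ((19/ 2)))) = 41331/ 578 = 71.51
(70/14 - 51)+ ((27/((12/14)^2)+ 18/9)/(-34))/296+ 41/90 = -82511647/1811520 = -45.55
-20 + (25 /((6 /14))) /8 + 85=1735 /24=72.29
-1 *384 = -384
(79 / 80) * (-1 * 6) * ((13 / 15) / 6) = -1027 / 1200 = -0.86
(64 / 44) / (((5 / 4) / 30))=384 / 11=34.91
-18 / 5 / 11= -18 / 55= -0.33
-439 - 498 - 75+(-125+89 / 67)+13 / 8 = -607849 / 536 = -1134.05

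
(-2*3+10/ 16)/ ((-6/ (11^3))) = 57233/ 48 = 1192.35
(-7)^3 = -343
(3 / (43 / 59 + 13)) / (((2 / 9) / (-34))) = -1003 / 30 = -33.43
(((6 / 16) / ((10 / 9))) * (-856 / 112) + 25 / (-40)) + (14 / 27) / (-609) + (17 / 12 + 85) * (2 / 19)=5.89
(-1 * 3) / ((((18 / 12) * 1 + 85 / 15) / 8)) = -144 / 43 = -3.35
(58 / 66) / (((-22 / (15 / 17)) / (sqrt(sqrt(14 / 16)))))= -145 * 14^(1 / 4) / 8228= -0.03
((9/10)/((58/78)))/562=351/162980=0.00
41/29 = 1.41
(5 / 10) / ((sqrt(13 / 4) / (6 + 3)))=9 * sqrt(13) / 13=2.50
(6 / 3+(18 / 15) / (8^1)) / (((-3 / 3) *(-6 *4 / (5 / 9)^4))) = 5375 / 629856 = 0.01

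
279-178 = 101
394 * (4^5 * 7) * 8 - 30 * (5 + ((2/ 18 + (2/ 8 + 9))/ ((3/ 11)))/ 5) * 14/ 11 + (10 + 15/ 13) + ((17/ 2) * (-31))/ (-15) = 290773347583/ 12870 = 22593111.70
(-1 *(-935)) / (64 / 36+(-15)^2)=8415 / 2041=4.12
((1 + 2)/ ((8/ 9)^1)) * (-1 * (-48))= 162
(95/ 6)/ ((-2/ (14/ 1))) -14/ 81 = -17983/ 162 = -111.01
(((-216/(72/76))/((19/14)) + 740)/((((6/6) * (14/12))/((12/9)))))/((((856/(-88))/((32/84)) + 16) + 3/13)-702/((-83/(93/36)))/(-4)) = -217250176/4907105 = -44.27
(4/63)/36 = 1/567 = 0.00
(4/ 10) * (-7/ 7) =-2/ 5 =-0.40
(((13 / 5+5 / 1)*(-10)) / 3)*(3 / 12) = -19 / 3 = -6.33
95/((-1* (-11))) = 95/11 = 8.64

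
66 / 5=13.20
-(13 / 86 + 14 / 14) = -99 / 86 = -1.15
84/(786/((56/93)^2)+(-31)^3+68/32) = -0.00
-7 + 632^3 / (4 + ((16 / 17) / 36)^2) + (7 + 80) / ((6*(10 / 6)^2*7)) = 517061386553743 / 8194550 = 63098203.87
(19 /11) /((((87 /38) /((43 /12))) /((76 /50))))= 294937 /71775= 4.11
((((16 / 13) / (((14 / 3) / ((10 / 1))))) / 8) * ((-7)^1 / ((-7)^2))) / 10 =-3 / 637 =-0.00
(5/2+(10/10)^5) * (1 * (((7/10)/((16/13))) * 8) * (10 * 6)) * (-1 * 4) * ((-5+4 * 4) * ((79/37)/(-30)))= 553553/185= 2992.18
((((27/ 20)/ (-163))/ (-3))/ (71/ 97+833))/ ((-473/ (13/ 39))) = -291/ 124703006560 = -0.00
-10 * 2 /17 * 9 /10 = -18 /17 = -1.06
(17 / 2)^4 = 83521 / 16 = 5220.06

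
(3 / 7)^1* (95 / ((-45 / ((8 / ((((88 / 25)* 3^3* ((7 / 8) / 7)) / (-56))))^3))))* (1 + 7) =30507008000000 / 78594219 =388158.42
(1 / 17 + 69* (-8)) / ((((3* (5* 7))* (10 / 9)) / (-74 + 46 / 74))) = 15284907 / 44030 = 347.15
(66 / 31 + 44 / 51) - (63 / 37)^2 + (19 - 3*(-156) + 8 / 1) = 1071572936 / 2164389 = 495.09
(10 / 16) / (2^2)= 5 / 32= 0.16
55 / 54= 1.02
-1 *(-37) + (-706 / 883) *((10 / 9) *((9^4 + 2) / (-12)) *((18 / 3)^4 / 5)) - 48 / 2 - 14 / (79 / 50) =8785363029 / 69757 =125942.39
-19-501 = -520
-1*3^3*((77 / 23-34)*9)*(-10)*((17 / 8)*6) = -43685325 / 46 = -949680.98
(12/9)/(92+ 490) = 2/873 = 0.00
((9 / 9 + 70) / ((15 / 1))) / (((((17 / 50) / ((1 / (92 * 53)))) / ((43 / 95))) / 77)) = 235081 / 2362422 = 0.10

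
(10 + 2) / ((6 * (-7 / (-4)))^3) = 32 / 3087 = 0.01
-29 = -29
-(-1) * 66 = 66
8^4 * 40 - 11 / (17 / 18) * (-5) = 2786270 / 17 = 163898.24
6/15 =2/5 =0.40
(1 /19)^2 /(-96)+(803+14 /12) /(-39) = -27869239 /1351584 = -20.62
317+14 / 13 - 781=-6018 / 13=-462.92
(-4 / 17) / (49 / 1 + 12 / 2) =-4 / 935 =-0.00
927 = 927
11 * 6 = 66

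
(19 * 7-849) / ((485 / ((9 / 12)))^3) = -4833 / 1825346000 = -0.00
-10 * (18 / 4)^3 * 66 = -120285 / 2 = -60142.50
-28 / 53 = -0.53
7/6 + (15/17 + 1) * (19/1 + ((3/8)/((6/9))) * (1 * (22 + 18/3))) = 6791/102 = 66.58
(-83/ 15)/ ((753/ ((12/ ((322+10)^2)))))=-0.00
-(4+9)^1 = -13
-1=-1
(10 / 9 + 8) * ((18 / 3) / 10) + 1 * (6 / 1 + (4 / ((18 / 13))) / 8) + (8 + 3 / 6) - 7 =2399 / 180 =13.33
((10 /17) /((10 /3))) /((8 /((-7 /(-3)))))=0.05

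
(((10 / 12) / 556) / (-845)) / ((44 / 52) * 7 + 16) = -1 / 12359880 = -0.00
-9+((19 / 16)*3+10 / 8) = -67 / 16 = -4.19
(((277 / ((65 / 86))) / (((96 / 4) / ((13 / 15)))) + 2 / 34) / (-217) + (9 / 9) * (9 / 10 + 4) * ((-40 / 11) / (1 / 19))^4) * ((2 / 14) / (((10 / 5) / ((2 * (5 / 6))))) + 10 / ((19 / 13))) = 548179748599825704233 / 705280874760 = 777250267.54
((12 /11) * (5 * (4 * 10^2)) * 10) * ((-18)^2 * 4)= 311040000 /11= 28276363.64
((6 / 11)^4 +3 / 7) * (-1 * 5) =-264975 / 102487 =-2.59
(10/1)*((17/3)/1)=56.67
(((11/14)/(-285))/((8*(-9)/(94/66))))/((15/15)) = 47/861840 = 0.00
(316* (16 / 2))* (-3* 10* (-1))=75840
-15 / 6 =-5 / 2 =-2.50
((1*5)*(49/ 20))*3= 147/ 4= 36.75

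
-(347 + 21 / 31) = -10778 / 31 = -347.68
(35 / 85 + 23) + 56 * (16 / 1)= 15630 / 17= 919.41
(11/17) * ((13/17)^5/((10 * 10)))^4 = 209054601523688793826811/6909193391300873288082721700000000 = 0.00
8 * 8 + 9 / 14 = 905 / 14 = 64.64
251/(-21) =-11.95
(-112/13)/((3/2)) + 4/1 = -68/39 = -1.74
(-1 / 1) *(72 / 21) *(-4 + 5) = -24 / 7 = -3.43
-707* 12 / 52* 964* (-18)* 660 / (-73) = -25595754.18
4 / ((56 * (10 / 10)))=1 / 14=0.07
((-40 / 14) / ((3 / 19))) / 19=-20 / 21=-0.95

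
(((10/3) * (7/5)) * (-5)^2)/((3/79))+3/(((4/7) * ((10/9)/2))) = 554701/180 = 3081.67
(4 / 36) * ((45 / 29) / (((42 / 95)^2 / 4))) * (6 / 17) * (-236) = -21299000 / 72471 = -293.90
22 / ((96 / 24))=11 / 2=5.50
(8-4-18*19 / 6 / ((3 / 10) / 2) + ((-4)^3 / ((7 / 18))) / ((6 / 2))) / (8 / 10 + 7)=-1160 / 21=-55.24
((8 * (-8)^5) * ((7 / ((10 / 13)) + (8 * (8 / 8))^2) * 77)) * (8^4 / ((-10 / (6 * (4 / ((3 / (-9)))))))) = -1087878708854784 / 25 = -43515148354191.36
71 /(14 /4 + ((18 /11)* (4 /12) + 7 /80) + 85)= 62480 /78437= 0.80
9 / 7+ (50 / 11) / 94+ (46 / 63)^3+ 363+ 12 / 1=48700645825 / 129274299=376.72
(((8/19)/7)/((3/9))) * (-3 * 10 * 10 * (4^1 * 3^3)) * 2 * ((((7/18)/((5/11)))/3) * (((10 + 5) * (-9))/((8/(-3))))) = -3207600/19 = -168821.05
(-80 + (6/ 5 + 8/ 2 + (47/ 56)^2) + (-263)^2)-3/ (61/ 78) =66084225041/ 956480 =69091.07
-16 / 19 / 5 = -16 / 95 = -0.17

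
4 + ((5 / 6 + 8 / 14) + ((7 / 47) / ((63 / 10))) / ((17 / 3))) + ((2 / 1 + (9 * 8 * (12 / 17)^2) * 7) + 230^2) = 30326201117 / 570486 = 53158.54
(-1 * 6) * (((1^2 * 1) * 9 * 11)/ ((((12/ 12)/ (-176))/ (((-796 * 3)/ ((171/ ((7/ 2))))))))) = -97086528/ 19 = -5109817.26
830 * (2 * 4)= 6640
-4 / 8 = -1 / 2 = -0.50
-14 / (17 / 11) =-154 / 17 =-9.06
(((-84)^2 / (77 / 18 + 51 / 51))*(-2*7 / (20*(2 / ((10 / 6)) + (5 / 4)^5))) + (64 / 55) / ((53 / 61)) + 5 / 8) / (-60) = 5796393937 / 1594282400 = 3.64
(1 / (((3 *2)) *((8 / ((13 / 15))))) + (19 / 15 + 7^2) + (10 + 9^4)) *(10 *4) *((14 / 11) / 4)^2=233598925 / 8712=26813.47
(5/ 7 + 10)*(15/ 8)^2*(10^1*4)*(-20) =-421875/ 14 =-30133.93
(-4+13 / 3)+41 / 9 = 44 / 9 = 4.89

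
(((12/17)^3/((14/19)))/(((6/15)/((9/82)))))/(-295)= -36936/83191829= -0.00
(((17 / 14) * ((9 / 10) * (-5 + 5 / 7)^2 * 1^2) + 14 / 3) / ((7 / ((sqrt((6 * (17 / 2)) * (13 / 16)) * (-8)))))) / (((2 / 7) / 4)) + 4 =-2544.05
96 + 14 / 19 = 96.74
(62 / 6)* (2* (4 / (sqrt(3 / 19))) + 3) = 31 + 248* sqrt(57) / 9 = 239.04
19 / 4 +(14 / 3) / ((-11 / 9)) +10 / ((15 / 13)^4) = 2928493 / 445500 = 6.57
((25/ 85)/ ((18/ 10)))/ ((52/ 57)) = 475/ 2652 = 0.18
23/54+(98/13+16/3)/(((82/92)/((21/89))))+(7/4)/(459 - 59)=3.84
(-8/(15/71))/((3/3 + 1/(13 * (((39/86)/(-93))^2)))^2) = -2741627512/758228815815135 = -0.00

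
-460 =-460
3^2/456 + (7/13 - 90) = -176737/1976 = -89.44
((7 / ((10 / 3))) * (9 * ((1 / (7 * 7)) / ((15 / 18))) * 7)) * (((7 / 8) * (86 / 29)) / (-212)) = -24381 / 614800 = -0.04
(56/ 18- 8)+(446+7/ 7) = 3979/ 9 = 442.11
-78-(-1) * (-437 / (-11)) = -421 / 11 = -38.27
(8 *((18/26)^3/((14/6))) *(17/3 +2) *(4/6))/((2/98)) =625968/2197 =284.92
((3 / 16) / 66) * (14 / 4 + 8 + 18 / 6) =29 / 704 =0.04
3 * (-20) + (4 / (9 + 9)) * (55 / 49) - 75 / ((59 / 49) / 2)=-4796000 / 26019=-184.33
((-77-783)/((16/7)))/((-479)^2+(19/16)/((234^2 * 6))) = -395557344/241214810807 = -0.00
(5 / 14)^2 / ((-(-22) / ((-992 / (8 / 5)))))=-3875 / 1078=-3.59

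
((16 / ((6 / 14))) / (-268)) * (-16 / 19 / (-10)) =-0.01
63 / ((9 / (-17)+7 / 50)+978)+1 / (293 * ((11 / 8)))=179239402 / 2678213087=0.07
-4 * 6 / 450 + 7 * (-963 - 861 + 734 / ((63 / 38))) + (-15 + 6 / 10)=-2178752 / 225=-9683.34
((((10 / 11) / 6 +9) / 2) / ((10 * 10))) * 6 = 151 / 550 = 0.27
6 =6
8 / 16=1 / 2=0.50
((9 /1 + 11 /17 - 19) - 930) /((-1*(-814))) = -15969 /13838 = -1.15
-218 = -218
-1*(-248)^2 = -61504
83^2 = 6889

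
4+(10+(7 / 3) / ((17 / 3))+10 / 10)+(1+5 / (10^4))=558017 / 34000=16.41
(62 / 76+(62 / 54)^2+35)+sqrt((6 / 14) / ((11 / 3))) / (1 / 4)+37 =12*sqrt(77) / 77+2053661 / 27702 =75.50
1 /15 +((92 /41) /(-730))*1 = 571 /8979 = 0.06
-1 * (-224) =224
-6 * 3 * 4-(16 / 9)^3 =-56584 / 729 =-77.62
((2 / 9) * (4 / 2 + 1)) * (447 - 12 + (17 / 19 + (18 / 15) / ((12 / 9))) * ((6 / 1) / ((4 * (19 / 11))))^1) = 1050651 / 3610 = 291.04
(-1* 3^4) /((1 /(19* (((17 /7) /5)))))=-26163 /35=-747.51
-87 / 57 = -29 / 19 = -1.53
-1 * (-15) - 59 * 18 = -1047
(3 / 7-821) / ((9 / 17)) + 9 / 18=-195233 / 126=-1549.47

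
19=19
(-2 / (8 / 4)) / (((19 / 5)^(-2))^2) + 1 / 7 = -911622 / 4375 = -208.37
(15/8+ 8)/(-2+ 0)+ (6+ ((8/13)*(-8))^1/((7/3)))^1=-1525/1456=-1.05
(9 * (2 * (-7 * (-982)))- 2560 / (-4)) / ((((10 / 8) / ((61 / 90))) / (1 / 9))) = 15173384 / 2025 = 7493.03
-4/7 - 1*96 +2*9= -550/7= -78.57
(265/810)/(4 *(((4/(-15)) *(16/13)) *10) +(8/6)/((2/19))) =-0.71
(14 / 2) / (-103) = -7 / 103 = -0.07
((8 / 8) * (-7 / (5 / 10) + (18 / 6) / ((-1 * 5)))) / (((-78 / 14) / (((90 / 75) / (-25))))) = -1022 / 8125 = -0.13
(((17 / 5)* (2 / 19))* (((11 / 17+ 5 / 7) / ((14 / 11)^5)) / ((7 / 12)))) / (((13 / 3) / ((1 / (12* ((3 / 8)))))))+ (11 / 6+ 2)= 23471009701 / 6102453630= 3.85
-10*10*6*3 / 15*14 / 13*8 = -13440 / 13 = -1033.85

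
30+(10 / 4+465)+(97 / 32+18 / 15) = 501.73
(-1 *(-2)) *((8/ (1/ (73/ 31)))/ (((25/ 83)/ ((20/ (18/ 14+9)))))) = 339304/ 1395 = 243.23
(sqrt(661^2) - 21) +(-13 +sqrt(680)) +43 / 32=2* sqrt(170) +20107 / 32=654.42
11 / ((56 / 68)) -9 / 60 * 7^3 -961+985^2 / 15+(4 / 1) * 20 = 63762.57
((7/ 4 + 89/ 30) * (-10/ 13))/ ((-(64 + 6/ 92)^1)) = 6509/ 114933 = 0.06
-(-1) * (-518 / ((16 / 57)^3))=-47964987 / 2048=-23420.40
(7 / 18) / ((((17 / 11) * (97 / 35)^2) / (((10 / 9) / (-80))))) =-0.00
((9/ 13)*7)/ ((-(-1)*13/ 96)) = 6048/ 169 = 35.79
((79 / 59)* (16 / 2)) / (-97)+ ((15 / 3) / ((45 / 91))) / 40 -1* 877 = -1806572287 / 2060280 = -876.86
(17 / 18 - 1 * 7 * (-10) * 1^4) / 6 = 1277 / 108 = 11.82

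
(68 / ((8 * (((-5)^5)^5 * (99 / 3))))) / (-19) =0.00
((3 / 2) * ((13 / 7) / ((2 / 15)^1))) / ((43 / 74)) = 21645 / 602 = 35.96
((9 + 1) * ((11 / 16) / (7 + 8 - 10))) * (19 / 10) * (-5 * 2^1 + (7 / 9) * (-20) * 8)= -25289 / 72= -351.24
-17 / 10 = -1.70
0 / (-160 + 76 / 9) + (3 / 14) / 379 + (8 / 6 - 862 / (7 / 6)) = -11739895 / 15918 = -737.52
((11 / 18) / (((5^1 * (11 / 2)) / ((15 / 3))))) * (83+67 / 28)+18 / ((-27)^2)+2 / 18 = 21827 / 2268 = 9.62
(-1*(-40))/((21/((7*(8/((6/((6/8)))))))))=40/3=13.33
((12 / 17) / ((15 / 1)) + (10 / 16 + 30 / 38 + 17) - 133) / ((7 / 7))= -1479837 / 12920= -114.54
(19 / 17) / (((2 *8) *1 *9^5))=19 / 16061328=0.00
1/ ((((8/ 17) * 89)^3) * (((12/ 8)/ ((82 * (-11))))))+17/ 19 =4559938135/ 5143453824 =0.89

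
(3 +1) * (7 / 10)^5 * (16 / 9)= 33614 / 28125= 1.20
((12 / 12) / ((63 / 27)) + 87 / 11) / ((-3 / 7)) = -214 / 11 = -19.45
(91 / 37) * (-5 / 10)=-1.23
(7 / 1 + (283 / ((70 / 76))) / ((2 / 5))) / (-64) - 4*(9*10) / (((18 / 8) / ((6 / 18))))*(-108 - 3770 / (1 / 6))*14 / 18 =1900642463 / 2016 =942779.00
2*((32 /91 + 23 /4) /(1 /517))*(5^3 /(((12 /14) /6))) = 143532125 /26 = 5520466.35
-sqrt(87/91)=-sqrt(7917)/91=-0.98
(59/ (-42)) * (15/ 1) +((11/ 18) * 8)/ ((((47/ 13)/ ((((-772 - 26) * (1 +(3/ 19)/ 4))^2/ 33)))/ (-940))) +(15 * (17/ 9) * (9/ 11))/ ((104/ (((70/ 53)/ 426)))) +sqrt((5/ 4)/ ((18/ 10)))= -2395974684143485/ 90402312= -26503466.90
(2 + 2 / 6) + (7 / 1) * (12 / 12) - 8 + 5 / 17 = 83 / 51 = 1.63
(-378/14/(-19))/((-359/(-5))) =135/6821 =0.02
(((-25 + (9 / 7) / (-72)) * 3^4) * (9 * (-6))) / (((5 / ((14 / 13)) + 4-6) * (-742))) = -3063987 / 54908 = -55.80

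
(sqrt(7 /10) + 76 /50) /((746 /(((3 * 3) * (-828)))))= -141588 /9325 - 1863 * sqrt(70) /1865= -23.54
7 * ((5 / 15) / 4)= 7 / 12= 0.58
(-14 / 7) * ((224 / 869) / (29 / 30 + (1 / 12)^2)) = -322560 / 609169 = -0.53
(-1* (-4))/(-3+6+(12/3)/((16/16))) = 4/7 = 0.57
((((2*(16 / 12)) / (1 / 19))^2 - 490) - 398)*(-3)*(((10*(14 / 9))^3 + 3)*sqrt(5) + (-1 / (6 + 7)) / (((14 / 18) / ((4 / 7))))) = 181344 / 637 - 41500377944*sqrt(5) / 2187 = -42431204.19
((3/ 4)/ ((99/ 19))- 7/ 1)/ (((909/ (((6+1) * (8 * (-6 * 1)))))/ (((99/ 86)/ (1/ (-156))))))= -1976520/ 4343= -455.10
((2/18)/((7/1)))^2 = 1/3969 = 0.00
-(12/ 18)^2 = -0.44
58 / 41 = 1.41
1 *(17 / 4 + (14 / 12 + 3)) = 8.42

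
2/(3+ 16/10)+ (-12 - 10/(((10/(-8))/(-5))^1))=-1186/23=-51.57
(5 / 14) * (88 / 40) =11 / 14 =0.79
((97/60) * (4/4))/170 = 97/10200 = 0.01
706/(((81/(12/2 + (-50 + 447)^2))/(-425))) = -47292380750/81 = -583856552.47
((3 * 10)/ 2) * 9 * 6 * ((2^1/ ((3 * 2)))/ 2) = 135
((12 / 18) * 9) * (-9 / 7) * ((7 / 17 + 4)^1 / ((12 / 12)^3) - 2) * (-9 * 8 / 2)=669.78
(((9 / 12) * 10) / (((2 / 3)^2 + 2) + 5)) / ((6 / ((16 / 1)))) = 2.69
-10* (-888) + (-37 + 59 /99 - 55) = 870071 /99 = 8788.60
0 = 0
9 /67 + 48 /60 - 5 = -1362 /335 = -4.07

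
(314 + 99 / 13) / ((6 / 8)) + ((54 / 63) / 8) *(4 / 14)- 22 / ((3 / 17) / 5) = -743311 / 3822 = -194.48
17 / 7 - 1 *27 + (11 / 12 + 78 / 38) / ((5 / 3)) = -60621 / 2660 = -22.79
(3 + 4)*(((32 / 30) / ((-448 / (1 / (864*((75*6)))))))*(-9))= 1 / 2592000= 0.00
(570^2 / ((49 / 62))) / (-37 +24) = -20143800 / 637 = -31622.92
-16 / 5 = -3.20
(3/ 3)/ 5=1/ 5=0.20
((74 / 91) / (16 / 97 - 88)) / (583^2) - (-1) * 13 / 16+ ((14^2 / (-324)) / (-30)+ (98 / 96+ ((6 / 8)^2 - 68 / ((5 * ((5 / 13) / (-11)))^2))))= -11859659808596297989 / 5336335474470000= -2222.44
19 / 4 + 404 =1635 / 4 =408.75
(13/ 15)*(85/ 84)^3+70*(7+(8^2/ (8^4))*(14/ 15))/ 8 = 62.28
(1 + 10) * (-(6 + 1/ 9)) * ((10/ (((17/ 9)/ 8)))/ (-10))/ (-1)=-4840/ 17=-284.71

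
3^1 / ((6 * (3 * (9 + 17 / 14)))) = 7 / 429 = 0.02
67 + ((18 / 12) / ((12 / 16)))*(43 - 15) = 123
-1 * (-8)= 8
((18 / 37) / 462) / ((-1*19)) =-3 / 54131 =-0.00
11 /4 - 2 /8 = 5 /2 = 2.50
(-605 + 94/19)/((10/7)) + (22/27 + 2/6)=-2148899/5130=-418.89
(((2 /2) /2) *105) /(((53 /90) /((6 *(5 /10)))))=14175 /53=267.45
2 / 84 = 1 / 42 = 0.02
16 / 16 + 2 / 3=5 / 3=1.67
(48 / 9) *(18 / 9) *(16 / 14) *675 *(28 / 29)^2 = 6451200 / 841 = 7670.87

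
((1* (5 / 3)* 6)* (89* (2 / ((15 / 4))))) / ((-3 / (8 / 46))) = -5696 / 207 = -27.52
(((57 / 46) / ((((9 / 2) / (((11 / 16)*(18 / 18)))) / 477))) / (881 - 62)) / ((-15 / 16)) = -11077 / 94185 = -0.12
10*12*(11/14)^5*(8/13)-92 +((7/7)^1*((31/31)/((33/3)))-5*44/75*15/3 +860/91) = -540851977/7210203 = -75.01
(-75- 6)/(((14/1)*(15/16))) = -216/35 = -6.17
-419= -419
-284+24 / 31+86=-6114 / 31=-197.23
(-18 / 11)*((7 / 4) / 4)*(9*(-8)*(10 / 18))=315 / 11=28.64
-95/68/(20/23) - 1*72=-20021/272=-73.61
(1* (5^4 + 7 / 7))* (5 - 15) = -6260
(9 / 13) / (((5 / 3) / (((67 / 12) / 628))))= 603 / 163280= 0.00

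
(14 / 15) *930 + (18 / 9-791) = 79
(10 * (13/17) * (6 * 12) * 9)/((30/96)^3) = 69009408/425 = 162375.08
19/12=1.58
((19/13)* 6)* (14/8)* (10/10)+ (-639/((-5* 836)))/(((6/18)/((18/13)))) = 217104/13585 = 15.98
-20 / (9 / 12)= -80 / 3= -26.67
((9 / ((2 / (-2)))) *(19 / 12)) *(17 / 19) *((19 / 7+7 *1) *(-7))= 867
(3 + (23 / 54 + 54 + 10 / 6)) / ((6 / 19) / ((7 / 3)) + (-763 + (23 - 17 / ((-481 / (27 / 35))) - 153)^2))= 17183302934525 / 4690393103033856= 0.00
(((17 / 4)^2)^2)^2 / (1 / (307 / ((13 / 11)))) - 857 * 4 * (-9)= 23583417794993 / 851968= 27681107.50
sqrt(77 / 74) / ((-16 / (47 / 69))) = -47 * sqrt(5698) / 81696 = -0.04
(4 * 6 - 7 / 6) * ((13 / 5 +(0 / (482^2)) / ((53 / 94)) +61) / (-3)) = -7261 / 15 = -484.07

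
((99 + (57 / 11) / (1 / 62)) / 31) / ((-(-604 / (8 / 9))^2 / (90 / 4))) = -15410 / 23325423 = -0.00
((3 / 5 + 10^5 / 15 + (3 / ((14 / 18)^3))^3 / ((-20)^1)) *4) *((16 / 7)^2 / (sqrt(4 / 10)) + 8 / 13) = 128892115761944 / 7868953365 + 2062273852191104 *sqrt(10) / 29659901145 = 236255.23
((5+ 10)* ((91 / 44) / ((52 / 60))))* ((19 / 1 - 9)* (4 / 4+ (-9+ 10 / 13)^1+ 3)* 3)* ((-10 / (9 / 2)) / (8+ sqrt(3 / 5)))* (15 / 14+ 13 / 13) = 10875000 / 4121 - 271875* sqrt(15) / 4121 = 2383.41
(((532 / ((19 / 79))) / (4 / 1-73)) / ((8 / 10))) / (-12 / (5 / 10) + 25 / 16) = 44240 / 24771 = 1.79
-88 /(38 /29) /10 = -638 /95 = -6.72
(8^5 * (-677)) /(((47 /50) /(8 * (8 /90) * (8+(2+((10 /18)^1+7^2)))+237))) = -6592655548.28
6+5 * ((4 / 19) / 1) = 7.05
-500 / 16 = -125 / 4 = -31.25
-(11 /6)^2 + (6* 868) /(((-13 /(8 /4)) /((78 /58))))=-1128437 /1044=-1080.88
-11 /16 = -0.69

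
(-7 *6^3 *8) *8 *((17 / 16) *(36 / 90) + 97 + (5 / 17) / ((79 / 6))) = -63320999616 / 6715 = -9429784.01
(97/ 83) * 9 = 873/ 83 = 10.52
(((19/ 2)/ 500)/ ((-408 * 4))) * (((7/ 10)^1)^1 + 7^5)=-3193463/ 16320000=-0.20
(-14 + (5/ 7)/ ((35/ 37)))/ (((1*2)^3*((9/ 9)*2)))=-649/ 784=-0.83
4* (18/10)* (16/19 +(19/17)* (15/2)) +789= 1381497/1615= 855.42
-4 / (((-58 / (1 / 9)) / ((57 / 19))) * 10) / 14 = 1 / 6090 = 0.00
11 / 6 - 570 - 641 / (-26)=-21197 / 39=-543.51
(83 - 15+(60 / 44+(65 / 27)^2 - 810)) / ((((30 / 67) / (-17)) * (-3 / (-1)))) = 3355885816 / 360855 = 9299.82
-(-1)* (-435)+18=-417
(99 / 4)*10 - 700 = -905 / 2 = -452.50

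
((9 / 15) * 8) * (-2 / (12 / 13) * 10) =-104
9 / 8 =1.12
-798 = -798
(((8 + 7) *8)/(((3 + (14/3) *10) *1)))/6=60/149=0.40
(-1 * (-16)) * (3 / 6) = 8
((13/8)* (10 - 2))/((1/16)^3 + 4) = 53248/16385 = 3.25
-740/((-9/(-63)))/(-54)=2590/27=95.93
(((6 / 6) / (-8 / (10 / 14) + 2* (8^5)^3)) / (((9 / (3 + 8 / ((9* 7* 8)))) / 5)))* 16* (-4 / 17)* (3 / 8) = -4750 / 141309234401749029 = -0.00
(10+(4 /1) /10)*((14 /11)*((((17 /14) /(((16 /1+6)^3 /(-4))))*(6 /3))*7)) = -6188 /73205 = -0.08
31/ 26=1.19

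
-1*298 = -298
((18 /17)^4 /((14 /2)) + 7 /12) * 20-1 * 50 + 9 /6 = -33.24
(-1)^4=1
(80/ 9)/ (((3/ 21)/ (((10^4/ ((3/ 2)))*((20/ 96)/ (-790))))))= -700000/ 6399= -109.39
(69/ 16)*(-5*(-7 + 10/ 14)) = 3795/ 28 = 135.54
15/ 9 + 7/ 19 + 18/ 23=3694/ 1311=2.82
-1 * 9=-9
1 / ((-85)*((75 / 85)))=-0.01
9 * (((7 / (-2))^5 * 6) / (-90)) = 50421 / 160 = 315.13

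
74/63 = 1.17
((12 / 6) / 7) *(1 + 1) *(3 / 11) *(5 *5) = 300 / 77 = 3.90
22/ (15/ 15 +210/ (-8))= -88/ 101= -0.87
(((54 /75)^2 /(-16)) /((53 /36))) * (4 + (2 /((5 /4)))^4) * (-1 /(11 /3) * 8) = 115403616 /227734375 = 0.51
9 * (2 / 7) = 18 / 7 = 2.57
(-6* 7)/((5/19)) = -798/5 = -159.60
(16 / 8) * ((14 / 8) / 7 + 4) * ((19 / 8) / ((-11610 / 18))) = -323 / 10320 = -0.03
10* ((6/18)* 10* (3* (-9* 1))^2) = 24300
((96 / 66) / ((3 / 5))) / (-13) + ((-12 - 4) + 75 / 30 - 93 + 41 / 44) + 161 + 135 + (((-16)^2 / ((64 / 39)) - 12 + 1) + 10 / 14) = 4035547 / 12012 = 335.96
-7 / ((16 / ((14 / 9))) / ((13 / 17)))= -637 / 1224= -0.52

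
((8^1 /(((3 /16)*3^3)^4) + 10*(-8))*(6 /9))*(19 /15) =-130842108896 /1937102445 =-67.55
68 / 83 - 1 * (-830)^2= -57178632 / 83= -688899.18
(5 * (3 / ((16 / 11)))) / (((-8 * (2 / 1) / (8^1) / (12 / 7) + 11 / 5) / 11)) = 27225 / 248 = 109.78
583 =583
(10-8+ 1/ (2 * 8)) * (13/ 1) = 429/ 16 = 26.81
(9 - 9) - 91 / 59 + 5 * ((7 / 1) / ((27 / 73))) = 148288 / 1593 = 93.09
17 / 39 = 0.44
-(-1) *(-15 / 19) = -15 / 19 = -0.79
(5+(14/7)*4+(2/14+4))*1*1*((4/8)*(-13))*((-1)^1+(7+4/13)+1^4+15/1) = -17400/7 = -2485.71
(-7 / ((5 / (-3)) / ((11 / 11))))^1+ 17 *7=616 / 5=123.20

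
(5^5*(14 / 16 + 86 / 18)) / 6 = 1271875 / 432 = 2944.16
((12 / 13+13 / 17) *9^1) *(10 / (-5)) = -6714 / 221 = -30.38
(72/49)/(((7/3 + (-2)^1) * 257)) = 216/12593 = 0.02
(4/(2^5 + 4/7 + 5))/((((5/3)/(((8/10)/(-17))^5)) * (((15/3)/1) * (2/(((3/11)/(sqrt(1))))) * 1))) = -0.00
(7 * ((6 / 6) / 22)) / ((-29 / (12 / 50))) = -21 / 7975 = -0.00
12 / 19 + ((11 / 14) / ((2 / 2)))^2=4651 / 3724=1.25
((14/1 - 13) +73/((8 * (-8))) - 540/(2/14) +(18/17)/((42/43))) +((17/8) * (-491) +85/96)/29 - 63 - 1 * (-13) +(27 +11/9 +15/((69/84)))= -6019944835/1576512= -3818.52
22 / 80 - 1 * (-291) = 11651 / 40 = 291.28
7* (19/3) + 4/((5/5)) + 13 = 184/3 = 61.33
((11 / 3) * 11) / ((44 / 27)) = 99 / 4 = 24.75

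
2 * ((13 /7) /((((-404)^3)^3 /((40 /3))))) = -65 /376297729660871949041664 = -0.00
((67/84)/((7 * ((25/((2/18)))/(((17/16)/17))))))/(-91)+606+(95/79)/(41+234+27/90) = 25388104437101971/41894259825600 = 606.00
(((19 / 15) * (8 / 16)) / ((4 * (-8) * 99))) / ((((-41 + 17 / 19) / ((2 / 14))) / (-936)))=-4693 / 7040880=-0.00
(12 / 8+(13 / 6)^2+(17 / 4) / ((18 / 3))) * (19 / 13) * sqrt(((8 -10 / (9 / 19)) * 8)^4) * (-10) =-10518746560 / 9477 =-1109923.66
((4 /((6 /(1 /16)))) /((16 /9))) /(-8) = -3 /1024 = -0.00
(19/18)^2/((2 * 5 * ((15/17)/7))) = 42959/48600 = 0.88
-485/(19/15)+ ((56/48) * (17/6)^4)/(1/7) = 21187651/147744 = 143.41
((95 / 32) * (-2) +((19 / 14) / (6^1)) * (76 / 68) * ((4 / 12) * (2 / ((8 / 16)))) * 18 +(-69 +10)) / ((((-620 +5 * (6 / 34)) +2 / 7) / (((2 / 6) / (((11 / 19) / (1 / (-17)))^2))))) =13488043 / 41202434064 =0.00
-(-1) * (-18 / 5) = -18 / 5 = -3.60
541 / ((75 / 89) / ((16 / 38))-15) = -385192 / 9255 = -41.62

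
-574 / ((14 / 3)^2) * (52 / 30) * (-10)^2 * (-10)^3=31980000 / 7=4568571.43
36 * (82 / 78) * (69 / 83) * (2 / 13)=67896 / 14027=4.84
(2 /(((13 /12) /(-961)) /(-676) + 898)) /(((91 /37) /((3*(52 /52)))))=10240416 /3769487911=0.00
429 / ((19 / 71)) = 30459 / 19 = 1603.11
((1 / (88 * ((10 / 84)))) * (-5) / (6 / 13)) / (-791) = 13 / 9944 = 0.00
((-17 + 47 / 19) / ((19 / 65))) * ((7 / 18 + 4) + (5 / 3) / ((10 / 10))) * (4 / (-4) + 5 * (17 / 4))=-4399785 / 722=-6093.89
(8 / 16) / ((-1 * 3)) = -1 / 6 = -0.17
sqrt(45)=6.71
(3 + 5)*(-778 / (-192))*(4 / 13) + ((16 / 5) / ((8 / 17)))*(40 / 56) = 4049 / 273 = 14.83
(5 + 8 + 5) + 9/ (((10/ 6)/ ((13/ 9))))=129/ 5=25.80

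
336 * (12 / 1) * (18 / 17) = 72576 / 17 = 4269.18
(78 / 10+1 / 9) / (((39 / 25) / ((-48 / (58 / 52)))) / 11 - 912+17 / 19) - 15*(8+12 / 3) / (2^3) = -61720436435 / 2742072318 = -22.51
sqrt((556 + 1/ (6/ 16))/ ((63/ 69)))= 2*sqrt(67459)/ 21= 24.74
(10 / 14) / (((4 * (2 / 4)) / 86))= 215 / 7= 30.71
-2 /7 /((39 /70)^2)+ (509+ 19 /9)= 776000 /1521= 510.19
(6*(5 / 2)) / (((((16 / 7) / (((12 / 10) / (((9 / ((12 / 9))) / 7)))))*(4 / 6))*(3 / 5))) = 245 / 12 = 20.42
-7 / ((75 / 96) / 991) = -221984 / 25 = -8879.36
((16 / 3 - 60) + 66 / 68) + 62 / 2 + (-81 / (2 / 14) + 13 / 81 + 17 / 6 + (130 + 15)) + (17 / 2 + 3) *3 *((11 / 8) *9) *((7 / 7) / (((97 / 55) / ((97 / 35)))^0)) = -325297 / 22032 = -14.76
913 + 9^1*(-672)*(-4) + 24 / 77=1933109 / 77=25105.31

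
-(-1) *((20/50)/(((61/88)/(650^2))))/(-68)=-3718000/1037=-3585.34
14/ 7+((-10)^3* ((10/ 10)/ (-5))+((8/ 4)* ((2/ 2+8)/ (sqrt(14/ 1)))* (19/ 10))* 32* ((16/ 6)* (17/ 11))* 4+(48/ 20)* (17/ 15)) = 5118/ 25+496128* sqrt(14)/ 385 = 5026.38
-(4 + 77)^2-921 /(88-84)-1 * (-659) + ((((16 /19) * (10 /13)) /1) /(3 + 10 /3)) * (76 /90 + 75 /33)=-3798584197 /619476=-6131.93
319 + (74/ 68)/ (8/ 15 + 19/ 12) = 689831/ 2159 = 319.51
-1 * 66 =-66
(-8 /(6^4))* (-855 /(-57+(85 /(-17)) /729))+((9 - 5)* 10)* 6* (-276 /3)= -22080.09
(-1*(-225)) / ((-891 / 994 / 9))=-24850 / 11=-2259.09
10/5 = 2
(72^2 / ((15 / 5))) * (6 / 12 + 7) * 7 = 90720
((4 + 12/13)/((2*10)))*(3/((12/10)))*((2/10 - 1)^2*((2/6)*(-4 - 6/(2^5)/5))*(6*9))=-46512/1625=-28.62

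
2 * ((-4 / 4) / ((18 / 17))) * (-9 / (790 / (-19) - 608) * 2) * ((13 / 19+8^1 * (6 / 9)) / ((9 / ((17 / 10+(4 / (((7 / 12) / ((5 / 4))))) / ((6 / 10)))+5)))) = -71981 / 98010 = -0.73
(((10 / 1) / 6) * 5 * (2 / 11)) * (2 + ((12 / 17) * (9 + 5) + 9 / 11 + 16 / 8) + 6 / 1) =193550 / 6171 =31.36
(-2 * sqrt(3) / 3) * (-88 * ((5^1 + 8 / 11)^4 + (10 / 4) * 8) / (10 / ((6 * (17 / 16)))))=70994.11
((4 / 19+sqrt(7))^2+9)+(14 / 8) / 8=8*sqrt(7) / 19+187871 / 11552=17.38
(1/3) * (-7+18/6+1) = -1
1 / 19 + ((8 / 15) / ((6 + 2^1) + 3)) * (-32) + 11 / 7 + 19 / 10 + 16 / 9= 98761 / 26334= 3.75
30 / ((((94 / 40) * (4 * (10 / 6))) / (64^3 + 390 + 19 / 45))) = 23628098 / 47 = 502725.49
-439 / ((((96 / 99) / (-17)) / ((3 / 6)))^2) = -138162519 / 4096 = -33731.08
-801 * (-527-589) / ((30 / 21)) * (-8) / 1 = -25029648 / 5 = -5005929.60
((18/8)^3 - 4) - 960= -60967/64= -952.61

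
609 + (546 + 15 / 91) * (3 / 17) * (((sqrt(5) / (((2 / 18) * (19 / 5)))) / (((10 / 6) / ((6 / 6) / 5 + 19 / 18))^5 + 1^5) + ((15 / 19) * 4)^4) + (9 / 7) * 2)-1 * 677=123620675642625555 * sqrt(5) / 2773577909751649 + 1060032458594 / 108557393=9864.38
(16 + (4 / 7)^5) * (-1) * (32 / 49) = -8637952 / 823543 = -10.49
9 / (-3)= -3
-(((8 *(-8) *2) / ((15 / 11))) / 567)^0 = -1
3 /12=1 /4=0.25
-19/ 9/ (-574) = 19/ 5166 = 0.00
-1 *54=-54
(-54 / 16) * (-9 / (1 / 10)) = 1215 / 4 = 303.75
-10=-10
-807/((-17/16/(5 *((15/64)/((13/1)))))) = 60525/884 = 68.47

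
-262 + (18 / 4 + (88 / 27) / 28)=-257.38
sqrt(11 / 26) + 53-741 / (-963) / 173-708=-36373868 / 55533 + sqrt(286) / 26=-654.35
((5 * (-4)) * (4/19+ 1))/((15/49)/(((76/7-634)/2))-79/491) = 574700770/3842617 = 149.56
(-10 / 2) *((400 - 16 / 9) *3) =-17920 / 3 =-5973.33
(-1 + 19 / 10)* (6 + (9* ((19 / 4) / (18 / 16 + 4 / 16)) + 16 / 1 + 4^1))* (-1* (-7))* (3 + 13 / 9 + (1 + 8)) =24178 / 5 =4835.60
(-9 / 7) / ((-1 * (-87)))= -3 / 203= -0.01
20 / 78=10 / 39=0.26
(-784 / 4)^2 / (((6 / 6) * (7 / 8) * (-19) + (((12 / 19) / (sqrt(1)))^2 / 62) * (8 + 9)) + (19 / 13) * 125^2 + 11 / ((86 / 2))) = 1922572975232 / 1142067133955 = 1.68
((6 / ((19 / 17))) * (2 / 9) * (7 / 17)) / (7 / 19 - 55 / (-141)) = 329 / 508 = 0.65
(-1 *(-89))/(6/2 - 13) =-89/10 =-8.90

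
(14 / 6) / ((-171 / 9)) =-7 / 57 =-0.12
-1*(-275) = 275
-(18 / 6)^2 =-9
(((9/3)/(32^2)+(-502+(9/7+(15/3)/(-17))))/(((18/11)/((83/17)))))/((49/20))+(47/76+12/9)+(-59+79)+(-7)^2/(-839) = -4283271033434131/7281485600256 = -588.24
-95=-95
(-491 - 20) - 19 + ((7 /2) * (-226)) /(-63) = -517.44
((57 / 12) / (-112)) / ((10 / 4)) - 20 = -22419 / 1120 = -20.02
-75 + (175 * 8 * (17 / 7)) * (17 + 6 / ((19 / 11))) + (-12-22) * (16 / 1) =1310839 / 19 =68991.53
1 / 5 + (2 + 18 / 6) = 26 / 5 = 5.20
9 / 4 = 2.25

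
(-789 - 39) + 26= -802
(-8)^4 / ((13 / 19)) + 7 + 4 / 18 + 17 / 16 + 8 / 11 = 123458791 / 20592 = 5995.47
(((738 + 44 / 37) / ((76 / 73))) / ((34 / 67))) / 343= 66884425 / 16396772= 4.08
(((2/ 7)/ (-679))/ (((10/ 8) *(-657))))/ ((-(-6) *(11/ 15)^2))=20/ 125949747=0.00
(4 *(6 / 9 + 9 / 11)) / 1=196 / 33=5.94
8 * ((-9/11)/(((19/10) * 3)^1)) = -240/209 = -1.15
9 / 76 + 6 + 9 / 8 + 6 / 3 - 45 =-35.76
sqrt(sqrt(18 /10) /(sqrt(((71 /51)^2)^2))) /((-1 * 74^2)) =-51 * sqrt(3) * 5^(3 /4) /1943980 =-0.00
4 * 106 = 424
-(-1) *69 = 69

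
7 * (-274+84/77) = -21014/11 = -1910.36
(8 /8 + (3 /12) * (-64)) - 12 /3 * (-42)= 153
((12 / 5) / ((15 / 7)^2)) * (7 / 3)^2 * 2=19208 / 3375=5.69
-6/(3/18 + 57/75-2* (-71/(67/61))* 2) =-60300/2607913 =-0.02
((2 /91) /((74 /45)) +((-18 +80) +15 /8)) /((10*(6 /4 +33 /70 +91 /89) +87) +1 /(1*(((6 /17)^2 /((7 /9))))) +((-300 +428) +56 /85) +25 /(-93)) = 32689668956355 /128721916748854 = 0.25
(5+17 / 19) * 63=7056 / 19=371.37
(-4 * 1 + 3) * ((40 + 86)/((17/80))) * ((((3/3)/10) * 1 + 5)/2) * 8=-12096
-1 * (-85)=85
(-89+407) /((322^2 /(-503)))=-79977 /51842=-1.54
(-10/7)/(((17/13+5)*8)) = -65/2296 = -0.03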